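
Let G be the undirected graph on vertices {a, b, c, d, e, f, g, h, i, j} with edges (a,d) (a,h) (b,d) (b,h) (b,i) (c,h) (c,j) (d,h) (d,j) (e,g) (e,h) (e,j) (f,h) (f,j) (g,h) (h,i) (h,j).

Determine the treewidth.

A width-2 tree decomposition is:
Bags: B1 = {b, h, i}  B2 = {b, d, h}  B3 = {d, h, j}  B4 = {f, h, j}  B5 = {e, h, j}  B6 = {a, d, h}  B7 = {c, h, j}  B8 = {e, g, h}
Tree: B1–B2, B2–B3, B3–B4, B3–B5, B3–B6, B4–B7, B5–B8
Each bag holds 3 vertices, so the decomposition has width 2, which upper-bounds the treewidth. For the lower bound, the 3 vertices {e, g, h} are pairwise adjacent, and any tree decomposition puts a clique entirely inside one bag — forcing width ≥ 2. The upper and lower bounds meet at 2, so that is the treewidth.

2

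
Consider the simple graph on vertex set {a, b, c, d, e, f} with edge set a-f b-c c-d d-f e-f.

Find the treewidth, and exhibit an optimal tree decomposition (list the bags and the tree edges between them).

Treewidth 1.
One such decomposition:
Bags: B1 = {d, f}  B2 = {c, d}  B3 = {e, f}  B4 = {a, f}  B5 = {b, c}
Tree: B1–B2, B1–B3, B1–B4, B2–B5

Every bag has size at most 2, so the width is 2 − 1 = 1 and tw(G) ≤ 1. Any graph with an edge has treewidth ≥ 1, and G has the edge d–f. Therefore the treewidth is 1.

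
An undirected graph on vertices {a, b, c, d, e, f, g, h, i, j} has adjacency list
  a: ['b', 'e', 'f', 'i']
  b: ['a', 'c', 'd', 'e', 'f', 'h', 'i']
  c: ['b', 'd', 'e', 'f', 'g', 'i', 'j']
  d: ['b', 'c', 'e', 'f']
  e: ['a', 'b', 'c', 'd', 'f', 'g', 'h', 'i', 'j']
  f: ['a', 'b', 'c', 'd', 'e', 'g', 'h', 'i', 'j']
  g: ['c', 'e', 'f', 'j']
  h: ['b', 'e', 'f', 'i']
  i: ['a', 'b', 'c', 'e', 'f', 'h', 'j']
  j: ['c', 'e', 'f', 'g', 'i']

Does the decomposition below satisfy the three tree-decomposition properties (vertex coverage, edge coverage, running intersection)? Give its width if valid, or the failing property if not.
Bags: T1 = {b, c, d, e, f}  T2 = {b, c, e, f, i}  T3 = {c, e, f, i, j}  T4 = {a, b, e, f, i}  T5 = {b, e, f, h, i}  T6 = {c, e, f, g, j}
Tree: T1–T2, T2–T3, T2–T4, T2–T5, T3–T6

Checking the three conditions: (i) the bags cover all of {a, b, c, d, e, f, g, h, i, j}; (ii) for each edge, some bag contains both endpoints; (iii) the bags containing any fixed vertex form a subtree. All hold, so the decomposition is valid with width 5 − 1 = 4.

Yes; width 4.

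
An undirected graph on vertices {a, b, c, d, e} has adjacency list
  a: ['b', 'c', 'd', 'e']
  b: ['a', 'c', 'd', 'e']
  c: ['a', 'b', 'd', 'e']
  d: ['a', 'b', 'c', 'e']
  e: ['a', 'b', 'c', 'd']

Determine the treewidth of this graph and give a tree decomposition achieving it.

A single bag containing all 5 vertices is trivially a valid decomposition of width 4. For the lower bound, the 5 vertices {a, b, c, d, e} are pairwise adjacent, and any tree decomposition puts a clique entirely inside one bag — forcing width ≥ 4. Therefore the treewidth is 4.

Treewidth 4.
Bags: B1 = {a, b, c, d, e}
Tree: (single bag)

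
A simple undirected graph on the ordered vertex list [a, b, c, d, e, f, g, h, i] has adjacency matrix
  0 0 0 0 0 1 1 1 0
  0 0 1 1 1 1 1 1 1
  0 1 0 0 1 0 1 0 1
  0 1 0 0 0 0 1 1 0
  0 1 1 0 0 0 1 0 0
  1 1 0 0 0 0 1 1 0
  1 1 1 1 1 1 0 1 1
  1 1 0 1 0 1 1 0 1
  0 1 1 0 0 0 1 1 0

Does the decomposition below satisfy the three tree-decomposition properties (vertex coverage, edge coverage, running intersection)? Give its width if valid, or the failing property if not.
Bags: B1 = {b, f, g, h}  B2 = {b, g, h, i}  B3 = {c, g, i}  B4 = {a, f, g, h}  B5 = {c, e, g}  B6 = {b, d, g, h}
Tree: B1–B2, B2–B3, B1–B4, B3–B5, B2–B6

No — edge (b,c) lies in no bag.

A tree decomposition must satisfy three properties: every vertex lies in some bag; for every edge, both endpoints lie together in some bag; and for every vertex, the bags containing it form a connected subtree. Here edge (b,c) lies in no bag, so the decomposition is invalid.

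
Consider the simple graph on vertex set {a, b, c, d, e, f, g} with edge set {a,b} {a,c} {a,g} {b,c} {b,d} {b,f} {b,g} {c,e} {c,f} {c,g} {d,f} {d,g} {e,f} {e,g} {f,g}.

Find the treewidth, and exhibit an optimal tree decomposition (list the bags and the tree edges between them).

The largest bag has 4 vertices, giving width 3; this decomposition certifies tw(G) ≤ 3. For the lower bound, the 4 vertices {a, b, c, g} are pairwise adjacent, and any tree decomposition puts a clique entirely inside one bag — forcing width ≥ 3. Hence tw(G) = 3 exactly.

Treewidth 3.
One such decomposition:
Bags: B1 = {c, e, f, g}  B2 = {b, c, f, g}  B3 = {b, d, f, g}  B4 = {a, b, c, g}
Tree: B1–B2, B2–B3, B2–B4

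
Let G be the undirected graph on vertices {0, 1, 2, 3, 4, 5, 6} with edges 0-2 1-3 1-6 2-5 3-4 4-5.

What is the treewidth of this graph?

1

A width-1 tree decomposition is:
Bags: B1 = {0, 2}  B2 = {2, 5}  B3 = {4, 5}  B4 = {3, 4}  B5 = {1, 3}  B6 = {1, 6}
Tree: B1–B2, B2–B3, B3–B4, B4–B5, B5–B6
The largest bag has 2 vertices, giving width 1; this decomposition certifies tw(G) ≤ 1. Since G has at least one edge (e.g. 0–2), it is not an edgeless graph, so tw(G) ≥ 1. Hence tw(G) = 1 exactly.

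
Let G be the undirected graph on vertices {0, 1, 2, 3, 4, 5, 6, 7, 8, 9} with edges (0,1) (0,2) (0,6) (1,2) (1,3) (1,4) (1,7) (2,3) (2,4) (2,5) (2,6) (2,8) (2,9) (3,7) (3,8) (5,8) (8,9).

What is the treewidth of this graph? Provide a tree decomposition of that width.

Each bag holds 3 vertices, so the decomposition has width 2, which upper-bounds the treewidth. For the lower bound, the 3 vertices {0, 1, 2} are pairwise adjacent, and any tree decomposition puts a clique entirely inside one bag — forcing width ≥ 2. The upper and lower bounds meet at 2, so that is the treewidth.

Treewidth 2.
One optimal decomposition is:
Bags: B1 = {1, 2, 3}  B2 = {2, 3, 8}  B3 = {2, 5, 8}  B4 = {2, 8, 9}  B5 = {0, 1, 2}  B6 = {0, 2, 6}  B7 = {1, 2, 4}  B8 = {1, 3, 7}
Tree: B1–B2, B2–B3, B2–B4, B1–B5, B5–B6, B1–B7, B1–B8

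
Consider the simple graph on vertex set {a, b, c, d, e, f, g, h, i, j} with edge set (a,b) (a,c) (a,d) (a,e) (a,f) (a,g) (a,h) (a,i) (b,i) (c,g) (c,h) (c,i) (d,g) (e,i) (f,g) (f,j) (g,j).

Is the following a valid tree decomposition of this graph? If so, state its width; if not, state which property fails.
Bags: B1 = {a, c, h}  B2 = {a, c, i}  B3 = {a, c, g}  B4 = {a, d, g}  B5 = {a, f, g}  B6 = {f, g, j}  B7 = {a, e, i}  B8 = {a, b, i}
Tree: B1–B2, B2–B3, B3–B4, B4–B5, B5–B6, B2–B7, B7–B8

Checking the three conditions: (i) the bags cover all of {a, b, c, d, e, f, g, h, i, j}; (ii) for each edge, some bag contains both endpoints; (iii) the bags containing any fixed vertex form a subtree. All hold, so the decomposition is valid with width 3 − 1 = 2.

Yes; width 2.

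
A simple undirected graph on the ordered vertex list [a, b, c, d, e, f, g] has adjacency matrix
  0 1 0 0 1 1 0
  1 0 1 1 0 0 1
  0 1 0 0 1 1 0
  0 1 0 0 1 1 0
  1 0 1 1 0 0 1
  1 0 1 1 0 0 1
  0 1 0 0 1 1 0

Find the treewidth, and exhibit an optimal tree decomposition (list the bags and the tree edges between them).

Each bag holds 4 vertices, so the decomposition has width 3, which upper-bounds the treewidth. For the lower bound: the 4 vertex sets {d,f}, {c,e}, {b}, {g} are disjoint, each induces a connected subgraph, and every pair is joined by at least one edge of G. Contracting each set to a single vertex therefore yields K_{4} as a minor, and since treewidth is minor-monotone, tw(G) ≥ tw(K_{4}) = 3. Hence tw(G) = 3 exactly.

Treewidth 3.
One optimal decomposition is:
Bags: B1 = {b, d, e, f}  B2 = {b, c, e, f}  B3 = {b, e, f, g}  B4 = {a, b, e, f}
Tree: B1–B2, B2–B3, B3–B4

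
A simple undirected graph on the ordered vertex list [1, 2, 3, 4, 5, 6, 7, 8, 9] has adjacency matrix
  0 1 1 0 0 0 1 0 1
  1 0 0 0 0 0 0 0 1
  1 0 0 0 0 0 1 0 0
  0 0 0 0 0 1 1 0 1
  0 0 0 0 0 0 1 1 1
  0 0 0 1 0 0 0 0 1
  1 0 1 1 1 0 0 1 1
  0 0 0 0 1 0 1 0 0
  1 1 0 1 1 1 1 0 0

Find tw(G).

A width-2 tree decomposition is:
Bags: B1 = {4, 6, 9}  B2 = {4, 7, 9}  B3 = {1, 7, 9}  B4 = {5, 7, 9}  B5 = {1, 2, 9}  B6 = {5, 7, 8}  B7 = {1, 3, 7}
Tree: B1–B2, B2–B3, B3–B4, B3–B5, B4–B6, B3–B7
Every bag has size at most 3, so the width is 3 − 1 = 2 and tw(G) ≤ 2. On the other hand G contains the 3-clique {1, 2, 9}. A clique must lie in a single bag of any decomposition, so no decomposition can have width below 2. Therefore the treewidth is 2.

2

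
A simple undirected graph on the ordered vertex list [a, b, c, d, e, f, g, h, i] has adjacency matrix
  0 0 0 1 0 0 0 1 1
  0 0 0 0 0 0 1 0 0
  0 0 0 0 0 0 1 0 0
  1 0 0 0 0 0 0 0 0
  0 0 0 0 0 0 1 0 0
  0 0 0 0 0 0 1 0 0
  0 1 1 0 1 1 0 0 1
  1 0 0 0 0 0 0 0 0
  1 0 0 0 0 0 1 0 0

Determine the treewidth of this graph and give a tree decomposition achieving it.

Every bag has size at most 2, so the width is 2 − 1 = 1 and tw(G) ≤ 1. G has an edge, so its treewidth is at least 1. The upper and lower bounds meet at 1, so that is the treewidth.

Treewidth 1.
One optimal decomposition is:
Bags: B1 = {g, i}  B2 = {f, g}  B3 = {a, i}  B4 = {c, g}  B5 = {a, d}  B6 = {e, g}  B7 = {a, h}  B8 = {b, g}
Tree: B1–B2, B1–B3, B1–B4, B3–B5, B4–B6, B5–B7, B6–B8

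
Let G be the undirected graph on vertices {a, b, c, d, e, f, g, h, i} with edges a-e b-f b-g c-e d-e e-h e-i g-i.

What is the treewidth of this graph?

1

A width-1 tree decomposition is:
Bags: B1 = {d, e}  B2 = {e, i}  B3 = {c, e}  B4 = {g, i}  B5 = {b, g}  B6 = {a, e}  B7 = {b, f}  B8 = {e, h}
Tree: B1–B2, B1–B3, B2–B4, B4–B5, B2–B6, B5–B7, B3–B8
Every bag has size at most 2, so the width is 2 − 1 = 1 and tw(G) ≤ 1. Any graph with an edge has treewidth ≥ 1, and G has the edge d–e. Hence tw(G) = 1 exactly.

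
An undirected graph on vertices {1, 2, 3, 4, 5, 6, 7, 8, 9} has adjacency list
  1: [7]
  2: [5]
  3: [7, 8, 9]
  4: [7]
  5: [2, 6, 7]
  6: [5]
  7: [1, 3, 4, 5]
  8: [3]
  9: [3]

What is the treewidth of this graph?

1

A width-1 tree decomposition is:
Bags: B1 = {5, 7}  B2 = {1, 7}  B3 = {4, 7}  B4 = {3, 7}  B5 = {5, 6}  B6 = {3, 8}  B7 = {3, 9}  B8 = {2, 5}
Tree: B1–B2, B2–B3, B1–B4, B1–B5, B4–B6, B6–B7, B1–B8
Every bag has size at most 2, so the width is 2 − 1 = 1 and tw(G) ≤ 1. Since G has at least one edge (e.g. 5–7), it is not an edgeless graph, so tw(G) ≥ 1. The upper and lower bounds meet at 1, so that is the treewidth.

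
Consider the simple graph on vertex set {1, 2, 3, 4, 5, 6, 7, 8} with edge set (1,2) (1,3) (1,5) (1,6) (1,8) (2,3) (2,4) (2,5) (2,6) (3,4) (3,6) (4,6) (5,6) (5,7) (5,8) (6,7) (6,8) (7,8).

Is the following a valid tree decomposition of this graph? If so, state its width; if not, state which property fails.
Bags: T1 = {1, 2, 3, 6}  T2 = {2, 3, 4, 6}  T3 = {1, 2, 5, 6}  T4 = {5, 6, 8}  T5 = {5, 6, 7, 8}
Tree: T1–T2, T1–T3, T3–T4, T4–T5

No — edge (1,8) lies in no bag.

A tree decomposition must satisfy three properties: every vertex lies in some bag; for every edge, both endpoints lie together in some bag; and for every vertex, the bags containing it form a connected subtree. Here edge (1,8) lies in no bag, so the decomposition is invalid.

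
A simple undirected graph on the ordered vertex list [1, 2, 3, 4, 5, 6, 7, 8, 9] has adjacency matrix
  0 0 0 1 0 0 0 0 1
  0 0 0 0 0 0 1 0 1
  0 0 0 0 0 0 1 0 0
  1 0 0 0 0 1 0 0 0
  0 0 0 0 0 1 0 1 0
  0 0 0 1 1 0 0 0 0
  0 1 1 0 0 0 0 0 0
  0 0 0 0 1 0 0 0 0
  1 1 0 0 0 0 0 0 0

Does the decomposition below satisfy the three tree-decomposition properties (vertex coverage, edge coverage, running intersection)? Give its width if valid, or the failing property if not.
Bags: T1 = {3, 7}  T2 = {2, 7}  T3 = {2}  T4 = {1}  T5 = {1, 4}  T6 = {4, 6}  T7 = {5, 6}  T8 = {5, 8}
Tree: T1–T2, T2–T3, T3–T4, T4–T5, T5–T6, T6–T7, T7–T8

No — vertex 9 appears in no bag.

A tree decomposition must satisfy three properties: every vertex lies in some bag; for every edge, both endpoints lie together in some bag; and for every vertex, the bags containing it form a connected subtree. Here vertex 9 appears in no bag, so the decomposition is invalid.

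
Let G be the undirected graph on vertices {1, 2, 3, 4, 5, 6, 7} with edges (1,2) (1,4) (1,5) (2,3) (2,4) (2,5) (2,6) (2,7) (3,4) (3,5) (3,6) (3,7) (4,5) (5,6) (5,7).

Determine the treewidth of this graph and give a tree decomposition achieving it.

Treewidth 3.
One such decomposition:
Bags: B1 = {2, 3, 5, 6}  B2 = {2, 3, 5, 7}  B3 = {2, 3, 4, 5}  B4 = {1, 2, 4, 5}
Tree: B1–B2, B2–B3, B3–B4

Each bag holds 4 vertices, so the decomposition has width 3, which upper-bounds the treewidth. For the lower bound, the 4 vertices {1, 2, 4, 5} are pairwise adjacent, and any tree decomposition puts a clique entirely inside one bag — forcing width ≥ 3. Therefore the treewidth is 3.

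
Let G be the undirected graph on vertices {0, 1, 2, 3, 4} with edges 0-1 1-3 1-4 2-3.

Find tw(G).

1

A width-1 tree decomposition is:
Bags: B1 = {1, 4}  B2 = {1, 3}  B3 = {2, 3}  B4 = {0, 1}
Tree: B1–B2, B2–B3, B1–B4
Each bag holds 2 vertices, so the decomposition has width 1, which upper-bounds the treewidth. Since G has at least one edge (e.g. 4–1), it is not an edgeless graph, so tw(G) ≥ 1. Hence tw(G) = 1 exactly.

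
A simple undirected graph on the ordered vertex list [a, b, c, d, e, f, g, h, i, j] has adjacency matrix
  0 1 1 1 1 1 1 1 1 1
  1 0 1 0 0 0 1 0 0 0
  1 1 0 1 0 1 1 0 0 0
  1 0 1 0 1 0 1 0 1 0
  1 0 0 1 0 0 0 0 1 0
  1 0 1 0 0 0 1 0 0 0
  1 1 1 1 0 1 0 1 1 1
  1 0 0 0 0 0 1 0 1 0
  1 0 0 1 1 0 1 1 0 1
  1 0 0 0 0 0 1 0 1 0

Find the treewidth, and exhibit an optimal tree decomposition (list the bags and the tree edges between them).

Treewidth 3.
One optimal decomposition is:
Bags: B1 = {a, c, f, g}  B2 = {a, c, d, g}  B3 = {a, d, g, i}  B4 = {a, b, c, g}  B5 = {a, d, e, i}  B6 = {a, g, h, i}  B7 = {a, g, i, j}
Tree: B1–B2, B2–B3, B1–B4, B3–B5, B3–B6, B6–B7

The largest bag has 4 vertices, giving width 3; this decomposition certifies tw(G) ≤ 3. On the other hand G contains the 4-clique {a, c, d, g}. A clique must lie in a single bag of any decomposition, so no decomposition can have width below 3. The upper and lower bounds meet at 3, so that is the treewidth.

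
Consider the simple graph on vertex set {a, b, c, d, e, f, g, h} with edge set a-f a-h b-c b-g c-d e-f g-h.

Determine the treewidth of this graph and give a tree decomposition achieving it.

The largest bag has 2 vertices, giving width 1; this decomposition certifies tw(G) ≤ 1. Since G has at least one edge (e.g. d–c), it is not an edgeless graph, so tw(G) ≥ 1. Combining the bounds, tw(G) = 1.

Treewidth 1.
Bags: B1 = {c, d}  B2 = {b, c}  B3 = {b, g}  B4 = {g, h}  B5 = {a, h}  B6 = {a, f}  B7 = {e, f}
Tree: B1–B2, B2–B3, B3–B4, B4–B5, B5–B6, B6–B7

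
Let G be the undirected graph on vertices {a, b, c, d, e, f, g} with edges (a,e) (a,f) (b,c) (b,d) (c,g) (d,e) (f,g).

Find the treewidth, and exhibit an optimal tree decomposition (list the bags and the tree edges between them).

The largest bag has 3 vertices, giving width 2; this decomposition certifies tw(G) ≤ 2. For the lower bound, G contains the cycle b–d–e–a–f–g–c–b, so G is not a forest; only forests have treewidth ≤ 1, hence tw(G) ≥ 2. The upper and lower bounds meet at 2, so that is the treewidth.

Treewidth 2.
One such decomposition:
Bags: B1 = {b, d, e}  B2 = {a, b, e}  B3 = {a, b, f}  B4 = {b, f, g}  B5 = {b, c, g}
Tree: B1–B2, B2–B3, B3–B4, B4–B5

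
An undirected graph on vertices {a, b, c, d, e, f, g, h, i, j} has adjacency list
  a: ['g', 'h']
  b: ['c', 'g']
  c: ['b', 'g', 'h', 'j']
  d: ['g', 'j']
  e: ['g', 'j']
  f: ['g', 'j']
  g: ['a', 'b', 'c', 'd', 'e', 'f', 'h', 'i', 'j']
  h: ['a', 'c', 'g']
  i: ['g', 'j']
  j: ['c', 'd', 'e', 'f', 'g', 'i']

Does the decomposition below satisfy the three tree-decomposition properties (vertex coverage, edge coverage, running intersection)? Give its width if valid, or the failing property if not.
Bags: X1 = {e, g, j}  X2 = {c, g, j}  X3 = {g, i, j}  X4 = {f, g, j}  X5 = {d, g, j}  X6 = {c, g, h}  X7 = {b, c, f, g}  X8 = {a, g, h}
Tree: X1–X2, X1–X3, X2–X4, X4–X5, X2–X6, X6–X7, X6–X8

A tree decomposition must satisfy three properties: every vertex lies in some bag; for every edge, both endpoints lie together in some bag; and for every vertex, the bags containing it form a connected subtree. Here bags containing vertex f are not connected in the tree, so the decomposition is invalid.

No — bags containing vertex f are not connected in the tree.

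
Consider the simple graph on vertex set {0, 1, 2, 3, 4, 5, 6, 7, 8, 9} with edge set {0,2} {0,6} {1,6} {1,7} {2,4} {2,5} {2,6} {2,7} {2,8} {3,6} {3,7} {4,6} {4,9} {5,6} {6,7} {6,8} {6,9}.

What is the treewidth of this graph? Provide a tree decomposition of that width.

Treewidth 2.
One such decomposition:
Bags: B1 = {2, 6, 8}  B2 = {2, 6, 7}  B3 = {2, 4, 6}  B4 = {0, 2, 6}  B5 = {2, 5, 6}  B6 = {4, 6, 9}  B7 = {3, 6, 7}  B8 = {1, 6, 7}
Tree: B1–B2, B1–B3, B2–B4, B1–B5, B3–B6, B2–B7, B7–B8

Every bag has size at most 3, so the width is 3 − 1 = 2 and tw(G) ≤ 2. On the other hand G contains the 3-clique {1, 6, 7}. A clique must lie in a single bag of any decomposition, so no decomposition can have width below 2. Therefore the treewidth is 2.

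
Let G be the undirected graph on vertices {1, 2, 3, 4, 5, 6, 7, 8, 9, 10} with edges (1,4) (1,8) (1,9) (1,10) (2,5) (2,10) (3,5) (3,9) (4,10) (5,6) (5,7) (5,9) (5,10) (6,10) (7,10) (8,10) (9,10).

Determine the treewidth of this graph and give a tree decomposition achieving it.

Treewidth 2.
One such decomposition:
Bags: B1 = {5, 6, 10}  B2 = {5, 9, 10}  B3 = {5, 7, 10}  B4 = {2, 5, 10}  B5 = {1, 9, 10}  B6 = {1, 8, 10}  B7 = {3, 5, 9}  B8 = {1, 4, 10}
Tree: B1–B2, B1–B3, B1–B4, B2–B5, B5–B6, B2–B7, B6–B8

Each bag holds 3 vertices, so the decomposition has width 2, which upper-bounds the treewidth. Conversely, {1, 8, 10} is a clique of size 3, and the vertices of any clique must share a bag in every tree decomposition; so some bag has ≥ 3 vertices and tw(G) ≥ 2. Therefore the treewidth is 2.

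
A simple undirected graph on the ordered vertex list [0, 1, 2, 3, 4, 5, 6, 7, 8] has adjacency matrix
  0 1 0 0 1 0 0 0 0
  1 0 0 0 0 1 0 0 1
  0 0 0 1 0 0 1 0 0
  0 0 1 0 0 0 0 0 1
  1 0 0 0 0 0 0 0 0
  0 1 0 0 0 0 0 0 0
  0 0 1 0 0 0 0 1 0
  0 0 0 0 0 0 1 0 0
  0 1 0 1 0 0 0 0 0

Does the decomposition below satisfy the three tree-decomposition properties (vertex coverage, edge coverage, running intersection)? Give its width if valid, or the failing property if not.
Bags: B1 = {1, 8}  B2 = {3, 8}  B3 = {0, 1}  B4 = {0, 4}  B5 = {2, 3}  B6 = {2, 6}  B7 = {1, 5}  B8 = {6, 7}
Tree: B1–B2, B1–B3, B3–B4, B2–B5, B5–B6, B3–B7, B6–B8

Checking the three conditions: (i) the bags cover all of {0, 1, 2, 3, 4, 5, 6, 7, 8}; (ii) for each edge, some bag contains both endpoints; (iii) the bags containing any fixed vertex form a subtree. All hold, so the decomposition is valid with width 2 − 1 = 1.

Yes; width 1.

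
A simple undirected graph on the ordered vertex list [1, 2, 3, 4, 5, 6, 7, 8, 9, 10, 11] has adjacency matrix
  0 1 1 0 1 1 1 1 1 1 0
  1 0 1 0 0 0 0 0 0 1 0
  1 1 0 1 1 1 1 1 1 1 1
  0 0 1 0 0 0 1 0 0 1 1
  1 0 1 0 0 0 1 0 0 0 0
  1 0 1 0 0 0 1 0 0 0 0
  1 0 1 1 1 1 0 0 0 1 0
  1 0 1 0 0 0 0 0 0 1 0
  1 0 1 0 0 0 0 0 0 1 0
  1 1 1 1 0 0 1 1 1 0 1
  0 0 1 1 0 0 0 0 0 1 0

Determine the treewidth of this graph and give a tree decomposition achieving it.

The largest bag has 4 vertices, giving width 3; this decomposition certifies tw(G) ≤ 3. For the lower bound, the 4 vertices {1, 3, 8, 10} are pairwise adjacent, and any tree decomposition puts a clique entirely inside one bag — forcing width ≥ 3. Therefore the treewidth is 3.

Treewidth 3.
Bags: B1 = {1, 3, 7, 10}  B2 = {3, 4, 7, 10}  B3 = {1, 3, 9, 10}  B4 = {1, 2, 3, 10}  B5 = {3, 4, 10, 11}  B6 = {1, 3, 6, 7}  B7 = {1, 3, 8, 10}  B8 = {1, 3, 5, 7}
Tree: B1–B2, B1–B3, B3–B4, B2–B5, B1–B6, B1–B7, B1–B8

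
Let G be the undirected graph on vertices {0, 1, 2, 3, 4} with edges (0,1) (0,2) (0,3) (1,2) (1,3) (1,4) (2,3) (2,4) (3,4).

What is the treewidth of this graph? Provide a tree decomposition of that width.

Each bag holds 4 vertices, so the decomposition has width 3, which upper-bounds the treewidth. For the lower bound, the 4 vertices {0, 1, 2, 3} are pairwise adjacent, and any tree decomposition puts a clique entirely inside one bag — forcing width ≥ 3. Therefore the treewidth is 3.

Treewidth 3.
Bags: B1 = {0, 1, 2, 3}  B2 = {1, 2, 3, 4}
Tree: B1–B2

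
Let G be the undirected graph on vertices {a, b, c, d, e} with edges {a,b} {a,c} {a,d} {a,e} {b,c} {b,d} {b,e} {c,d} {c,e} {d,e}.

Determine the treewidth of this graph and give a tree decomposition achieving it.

Treewidth 4.
One optimal decomposition is:
Bags: B1 = {a, b, c, d, e}
Tree: (single bag)

With just one bag of size 5, the width is 5 − 1 = 4, so tw(G) ≤ 4. For the lower bound, the 5 vertices {a, b, c, d, e} are pairwise adjacent, and any tree decomposition puts a clique entirely inside one bag — forcing width ≥ 4. Therefore the treewidth is 4.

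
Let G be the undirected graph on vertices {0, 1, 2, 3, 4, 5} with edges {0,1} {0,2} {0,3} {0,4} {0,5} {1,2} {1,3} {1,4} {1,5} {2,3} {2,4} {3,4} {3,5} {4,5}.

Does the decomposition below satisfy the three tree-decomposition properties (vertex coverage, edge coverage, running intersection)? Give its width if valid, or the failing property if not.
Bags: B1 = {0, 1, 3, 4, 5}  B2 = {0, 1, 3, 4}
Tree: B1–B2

No — vertex 2 appears in no bag.

A tree decomposition must satisfy three properties: every vertex lies in some bag; for every edge, both endpoints lie together in some bag; and for every vertex, the bags containing it form a connected subtree. Here vertex 2 appears in no bag, so the decomposition is invalid.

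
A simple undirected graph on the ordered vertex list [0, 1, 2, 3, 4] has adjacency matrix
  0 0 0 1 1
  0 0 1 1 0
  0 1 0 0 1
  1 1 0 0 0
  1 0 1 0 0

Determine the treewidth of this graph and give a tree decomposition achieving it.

Treewidth 2.
Bags: B1 = {0, 3, 4}  B2 = {1, 3, 4}  B3 = {1, 2, 4}
Tree: B1–B2, B2–B3

The largest bag has 3 vertices, giving width 2; this decomposition certifies tw(G) ≤ 2. For the lower bound, G contains the cycle 4–0–3–1–2–4, so G is not a forest; only forests have treewidth ≤ 1, hence tw(G) ≥ 2. Hence tw(G) = 2 exactly.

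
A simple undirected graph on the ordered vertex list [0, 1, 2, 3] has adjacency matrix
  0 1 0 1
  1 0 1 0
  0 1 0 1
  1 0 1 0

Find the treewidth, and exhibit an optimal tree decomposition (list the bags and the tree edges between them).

Each bag holds 3 vertices, so the decomposition has width 2, which upper-bounds the treewidth. Since 1–0–3–2–1 is a cycle in G, G is not acyclic. Forests are exactly the graphs of treewidth ≤ 1, so tw(G) ≥ 2. Hence tw(G) = 2 exactly.

Treewidth 2.
Bags: B1 = {0, 1, 3}  B2 = {1, 2, 3}
Tree: B1–B2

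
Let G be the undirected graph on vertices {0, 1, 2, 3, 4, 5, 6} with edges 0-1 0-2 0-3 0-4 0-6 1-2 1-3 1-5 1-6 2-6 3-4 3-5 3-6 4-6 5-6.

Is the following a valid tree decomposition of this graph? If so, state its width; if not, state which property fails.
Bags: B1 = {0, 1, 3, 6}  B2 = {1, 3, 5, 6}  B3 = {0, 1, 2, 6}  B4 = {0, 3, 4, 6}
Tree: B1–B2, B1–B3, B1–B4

Yes; width 3.

Every vertex of G appears in some bag (union = {0, 1, 2, 3, 4, 5, 6}); every edge is covered by a bag; and for each vertex v the set of bags containing v is connected in the bag tree. The decomposition is therefore valid. The largest bag has 4 vertices, so the width is 3.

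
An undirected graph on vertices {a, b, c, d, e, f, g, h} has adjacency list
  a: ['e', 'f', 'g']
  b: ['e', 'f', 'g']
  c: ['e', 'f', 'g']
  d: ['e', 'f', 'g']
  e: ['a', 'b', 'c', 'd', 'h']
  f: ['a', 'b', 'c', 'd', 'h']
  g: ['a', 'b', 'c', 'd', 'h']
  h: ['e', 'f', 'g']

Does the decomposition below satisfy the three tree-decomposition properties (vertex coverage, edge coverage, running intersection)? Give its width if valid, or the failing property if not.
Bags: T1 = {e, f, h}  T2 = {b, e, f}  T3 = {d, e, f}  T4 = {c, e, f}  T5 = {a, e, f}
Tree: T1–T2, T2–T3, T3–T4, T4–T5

No — vertex g appears in no bag.

A tree decomposition must satisfy three properties: every vertex lies in some bag; for every edge, both endpoints lie together in some bag; and for every vertex, the bags containing it form a connected subtree. Here vertex g appears in no bag, so the decomposition is invalid.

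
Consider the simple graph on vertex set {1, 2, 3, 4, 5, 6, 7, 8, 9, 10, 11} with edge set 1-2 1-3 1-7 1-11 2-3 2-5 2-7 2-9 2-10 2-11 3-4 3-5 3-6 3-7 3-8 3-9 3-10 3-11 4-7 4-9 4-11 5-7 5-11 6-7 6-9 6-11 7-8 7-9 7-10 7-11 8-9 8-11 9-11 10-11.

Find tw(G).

4

A width-4 tree decomposition is:
Bags: B1 = {3, 4, 7, 9, 11}  B2 = {2, 3, 7, 9, 11}  B3 = {2, 3, 5, 7, 11}  B4 = {3, 7, 8, 9, 11}  B5 = {3, 6, 7, 9, 11}  B6 = {2, 3, 7, 10, 11}  B7 = {1, 2, 3, 7, 11}
Tree: B1–B2, B2–B3, B1–B4, B4–B5, B3–B6, B3–B7
Every bag has size at most 5, so the width is 5 − 1 = 4 and tw(G) ≤ 4. On the other hand G contains the 5-clique {3, 7, 8, 9, 11}. A clique must lie in a single bag of any decomposition, so no decomposition can have width below 4. The upper and lower bounds meet at 4, so that is the treewidth.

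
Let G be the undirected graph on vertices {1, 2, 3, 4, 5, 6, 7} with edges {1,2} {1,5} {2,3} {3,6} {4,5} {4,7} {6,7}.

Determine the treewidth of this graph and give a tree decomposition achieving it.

Every bag has size at most 3, so the width is 3 − 1 = 2 and tw(G) ≤ 2. The edges 6–3–2–1–5–4–7–6 form a cycle, so G is not a tree and its treewidth is at least 2. The upper and lower bounds meet at 2, so that is the treewidth.

Treewidth 2.
One optimal decomposition is:
Bags: B1 = {2, 3, 6}  B2 = {1, 2, 6}  B3 = {1, 5, 6}  B4 = {4, 5, 6}  B5 = {4, 6, 7}
Tree: B1–B2, B2–B3, B3–B4, B4–B5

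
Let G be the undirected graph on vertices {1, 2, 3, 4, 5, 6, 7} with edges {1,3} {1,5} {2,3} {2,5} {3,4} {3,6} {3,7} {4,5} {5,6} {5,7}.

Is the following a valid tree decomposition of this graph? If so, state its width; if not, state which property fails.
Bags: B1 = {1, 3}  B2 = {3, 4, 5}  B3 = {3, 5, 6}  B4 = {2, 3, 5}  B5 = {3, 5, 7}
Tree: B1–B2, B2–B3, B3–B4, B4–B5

No — edge (5,1) lies in no bag.

A tree decomposition must satisfy three properties: every vertex lies in some bag; for every edge, both endpoints lie together in some bag; and for every vertex, the bags containing it form a connected subtree. Here edge (5,1) lies in no bag, so the decomposition is invalid.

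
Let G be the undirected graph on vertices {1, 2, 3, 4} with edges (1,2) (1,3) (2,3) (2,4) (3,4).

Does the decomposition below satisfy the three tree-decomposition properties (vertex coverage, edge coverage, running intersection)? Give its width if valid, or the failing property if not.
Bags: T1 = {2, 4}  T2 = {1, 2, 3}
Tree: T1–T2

A tree decomposition must satisfy three properties: every vertex lies in some bag; for every edge, both endpoints lie together in some bag; and for every vertex, the bags containing it form a connected subtree. Here edge (3,4) lies in no bag, so the decomposition is invalid.

No — edge (3,4) lies in no bag.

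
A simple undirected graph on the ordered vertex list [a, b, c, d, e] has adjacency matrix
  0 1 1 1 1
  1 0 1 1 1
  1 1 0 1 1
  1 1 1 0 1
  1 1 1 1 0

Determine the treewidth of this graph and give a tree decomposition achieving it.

With just one bag of size 5, the width is 5 − 1 = 4, so tw(G) ≤ 4. On the other hand G contains the 5-clique {a, b, c, d, e}. A clique must lie in a single bag of any decomposition, so no decomposition can have width below 4. The upper and lower bounds meet at 4, so that is the treewidth.

Treewidth 4.
One such decomposition:
Bags: B1 = {a, b, c, d, e}
Tree: (single bag)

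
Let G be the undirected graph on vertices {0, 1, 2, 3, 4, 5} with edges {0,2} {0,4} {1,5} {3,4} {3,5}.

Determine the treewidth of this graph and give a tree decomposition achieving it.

Each bag holds 2 vertices, so the decomposition has width 1, which upper-bounds the treewidth. Since G has at least one edge (e.g. 1–5), it is not an edgeless graph, so tw(G) ≥ 1. Therefore the treewidth is 1.

Treewidth 1.
One optimal decomposition is:
Bags: B1 = {1, 5}  B2 = {3, 5}  B3 = {3, 4}  B4 = {0, 4}  B5 = {0, 2}
Tree: B1–B2, B2–B3, B3–B4, B4–B5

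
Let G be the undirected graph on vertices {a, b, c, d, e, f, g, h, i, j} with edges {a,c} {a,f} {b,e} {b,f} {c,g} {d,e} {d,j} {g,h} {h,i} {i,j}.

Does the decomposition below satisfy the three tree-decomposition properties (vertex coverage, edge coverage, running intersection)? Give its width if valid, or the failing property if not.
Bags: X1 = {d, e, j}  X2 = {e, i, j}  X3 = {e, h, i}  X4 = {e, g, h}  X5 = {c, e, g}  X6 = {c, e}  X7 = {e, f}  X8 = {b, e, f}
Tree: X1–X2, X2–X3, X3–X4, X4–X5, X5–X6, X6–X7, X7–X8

A tree decomposition must satisfy three properties: every vertex lies in some bag; for every edge, both endpoints lie together in some bag; and for every vertex, the bags containing it form a connected subtree. Here vertex a appears in no bag, so the decomposition is invalid.

No — vertex a appears in no bag.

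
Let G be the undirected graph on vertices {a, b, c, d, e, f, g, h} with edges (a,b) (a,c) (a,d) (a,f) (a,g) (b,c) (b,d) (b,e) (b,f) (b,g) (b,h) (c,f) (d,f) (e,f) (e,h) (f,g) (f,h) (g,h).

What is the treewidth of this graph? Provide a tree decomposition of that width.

Treewidth 3.
One optimal decomposition is:
Bags: B1 = {b, f, g, h}  B2 = {b, e, f, h}  B3 = {a, b, f, g}  B4 = {a, b, c, f}  B5 = {a, b, d, f}
Tree: B1–B2, B1–B3, B3–B4, B4–B5

The largest bag has 4 vertices, giving width 3; this decomposition certifies tw(G) ≤ 3. Conversely, {b, e, f, h} is a clique of size 4, and the vertices of any clique must share a bag in every tree decomposition; so some bag has ≥ 4 vertices and tw(G) ≥ 3. Combining the bounds, tw(G) = 3.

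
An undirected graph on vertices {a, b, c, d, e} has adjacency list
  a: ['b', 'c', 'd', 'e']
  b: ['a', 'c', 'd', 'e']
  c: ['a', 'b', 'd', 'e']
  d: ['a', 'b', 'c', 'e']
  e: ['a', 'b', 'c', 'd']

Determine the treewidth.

A width-4 tree decomposition is:
Bags: B1 = {a, b, c, d, e}
Tree: (single bag)
With just one bag of size 5, the width is 5 − 1 = 4, so tw(G) ≤ 4. On the other hand G contains the 5-clique {a, b, c, d, e}. A clique must lie in a single bag of any decomposition, so no decomposition can have width below 4. Combining the bounds, tw(G) = 4.

4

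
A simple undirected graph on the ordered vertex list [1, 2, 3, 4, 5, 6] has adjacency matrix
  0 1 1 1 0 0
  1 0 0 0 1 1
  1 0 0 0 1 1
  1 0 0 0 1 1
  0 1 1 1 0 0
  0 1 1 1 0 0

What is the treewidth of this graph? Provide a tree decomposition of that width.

Treewidth 3.
One optimal decomposition is:
Bags: B1 = {1, 4, 5, 6}  B2 = {1, 2, 5, 6}  B3 = {1, 3, 5, 6}
Tree: B1–B2, B2–B3

Each bag holds 4 vertices, so the decomposition has width 3, which upper-bounds the treewidth. For the lower bound: the 4 vertex sets {4,6}, {1,2}, {5}, {3} are disjoint, each induces a connected subgraph, and every pair is joined by at least one edge of G. Contracting each set to a single vertex therefore yields K_{4} as a minor, and since treewidth is minor-monotone, tw(G) ≥ tw(K_{4}) = 3. Hence tw(G) = 3 exactly.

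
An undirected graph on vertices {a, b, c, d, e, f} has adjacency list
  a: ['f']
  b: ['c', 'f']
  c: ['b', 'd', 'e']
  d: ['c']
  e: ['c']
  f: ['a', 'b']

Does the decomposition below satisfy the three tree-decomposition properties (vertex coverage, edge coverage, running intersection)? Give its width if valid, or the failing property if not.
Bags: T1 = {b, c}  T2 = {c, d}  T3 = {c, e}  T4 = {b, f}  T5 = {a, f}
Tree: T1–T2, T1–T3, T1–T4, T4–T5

Yes; width 1.

Every vertex of G appears in some bag (union = {a, b, c, d, e, f}); every edge is covered by a bag; and for each vertex v the set of bags containing v is connected in the bag tree. The decomposition is therefore valid. The largest bag has 2 vertices, so the width is 1.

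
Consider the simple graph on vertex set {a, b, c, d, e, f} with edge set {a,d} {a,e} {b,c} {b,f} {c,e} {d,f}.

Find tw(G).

A width-2 tree decomposition is:
Bags: B1 = {b, c, e}  B2 = {a, b, e}  B3 = {a, b, d}  B4 = {b, d, f}
Tree: B1–B2, B2–B3, B3–B4
The largest bag has 3 vertices, giving width 2; this decomposition certifies tw(G) ≤ 2. Since b–c–e–a–d–f–b is a cycle in G, G is not acyclic. Forests are exactly the graphs of treewidth ≤ 1, so tw(G) ≥ 2. Therefore the treewidth is 2.

2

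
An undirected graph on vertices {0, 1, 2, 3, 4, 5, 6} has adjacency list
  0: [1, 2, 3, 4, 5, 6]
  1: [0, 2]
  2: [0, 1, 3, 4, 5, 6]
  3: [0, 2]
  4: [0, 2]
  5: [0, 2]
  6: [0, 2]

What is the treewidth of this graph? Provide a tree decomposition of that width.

Treewidth 2.
Bags: B1 = {0, 2, 6}  B2 = {0, 2, 3}  B3 = {0, 2, 5}  B4 = {0, 1, 2}  B5 = {0, 2, 4}
Tree: B1–B2, B1–B3, B1–B4, B4–B5

Every bag has size at most 3, so the width is 3 − 1 = 2 and tw(G) ≤ 2. Conversely, {0, 1, 2} is a clique of size 3, and the vertices of any clique must share a bag in every tree decomposition; so some bag has ≥ 3 vertices and tw(G) ≥ 2. Hence tw(G) = 2 exactly.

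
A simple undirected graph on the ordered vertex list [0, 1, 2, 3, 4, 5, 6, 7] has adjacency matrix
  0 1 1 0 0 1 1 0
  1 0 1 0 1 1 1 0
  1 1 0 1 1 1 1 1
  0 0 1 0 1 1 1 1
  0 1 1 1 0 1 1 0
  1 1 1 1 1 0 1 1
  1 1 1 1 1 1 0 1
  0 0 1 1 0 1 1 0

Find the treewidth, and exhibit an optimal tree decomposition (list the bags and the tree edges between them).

Treewidth 4.
One such decomposition:
Bags: B1 = {2, 3, 4, 5, 6}  B2 = {1, 2, 4, 5, 6}  B3 = {0, 1, 2, 5, 6}  B4 = {2, 3, 5, 6, 7}
Tree: B1–B2, B2–B3, B1–B4

Every bag has size at most 5, so the width is 5 − 1 = 4 and tw(G) ≤ 4. For the lower bound, the 5 vertices {0, 1, 2, 5, 6} are pairwise adjacent, and any tree decomposition puts a clique entirely inside one bag — forcing width ≥ 4. Hence tw(G) = 4 exactly.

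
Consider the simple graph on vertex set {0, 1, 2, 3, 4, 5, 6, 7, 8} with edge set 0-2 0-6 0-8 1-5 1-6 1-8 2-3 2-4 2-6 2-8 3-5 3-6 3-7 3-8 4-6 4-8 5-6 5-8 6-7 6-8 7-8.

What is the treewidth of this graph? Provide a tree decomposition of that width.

Treewidth 3.
One optimal decomposition is:
Bags: B1 = {3, 5, 6, 8}  B2 = {1, 5, 6, 8}  B3 = {2, 3, 6, 8}  B4 = {2, 4, 6, 8}  B5 = {0, 2, 6, 8}  B6 = {3, 6, 7, 8}
Tree: B1–B2, B1–B3, B3–B4, B4–B5, B3–B6

Every bag has size at most 4, so the width is 4 − 1 = 3 and tw(G) ≤ 3. On the other hand G contains the 4-clique {1, 5, 6, 8}. A clique must lie in a single bag of any decomposition, so no decomposition can have width below 3. Combining the bounds, tw(G) = 3.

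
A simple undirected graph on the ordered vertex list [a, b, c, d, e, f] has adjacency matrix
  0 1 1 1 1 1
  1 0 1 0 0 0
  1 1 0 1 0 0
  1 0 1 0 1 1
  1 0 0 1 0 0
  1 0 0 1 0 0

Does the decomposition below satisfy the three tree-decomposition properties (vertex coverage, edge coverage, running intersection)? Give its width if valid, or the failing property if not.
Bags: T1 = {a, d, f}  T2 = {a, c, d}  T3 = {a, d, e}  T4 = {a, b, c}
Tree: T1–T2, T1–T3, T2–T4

Checking the three conditions: (i) the bags cover all of {a, b, c, d, e, f}; (ii) for each edge, some bag contains both endpoints; (iii) the bags containing any fixed vertex form a subtree. All hold, so the decomposition is valid with width 3 − 1 = 2.

Yes; width 2.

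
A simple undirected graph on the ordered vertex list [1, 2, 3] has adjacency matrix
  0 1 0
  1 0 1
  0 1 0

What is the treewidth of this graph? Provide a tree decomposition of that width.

Treewidth 1.
Bags: B1 = {2, 3}  B2 = {1, 2}
Tree: B1–B2

Every bag has size at most 2, so the width is 2 − 1 = 1 and tw(G) ≤ 1. Since G has at least one edge (e.g. 3–2), it is not an edgeless graph, so tw(G) ≥ 1. Combining the bounds, tw(G) = 1.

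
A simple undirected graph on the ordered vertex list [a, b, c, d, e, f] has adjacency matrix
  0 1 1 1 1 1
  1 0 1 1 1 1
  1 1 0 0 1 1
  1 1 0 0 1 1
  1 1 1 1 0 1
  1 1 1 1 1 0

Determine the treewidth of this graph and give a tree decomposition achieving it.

Each bag holds 5 vertices, so the decomposition has width 4, which upper-bounds the treewidth. For the lower bound, the 5 vertices {a, b, d, e, f} are pairwise adjacent, and any tree decomposition puts a clique entirely inside one bag — forcing width ≥ 4. Hence tw(G) = 4 exactly.

Treewidth 4.
One optimal decomposition is:
Bags: B1 = {a, b, c, e, f}  B2 = {a, b, d, e, f}
Tree: B1–B2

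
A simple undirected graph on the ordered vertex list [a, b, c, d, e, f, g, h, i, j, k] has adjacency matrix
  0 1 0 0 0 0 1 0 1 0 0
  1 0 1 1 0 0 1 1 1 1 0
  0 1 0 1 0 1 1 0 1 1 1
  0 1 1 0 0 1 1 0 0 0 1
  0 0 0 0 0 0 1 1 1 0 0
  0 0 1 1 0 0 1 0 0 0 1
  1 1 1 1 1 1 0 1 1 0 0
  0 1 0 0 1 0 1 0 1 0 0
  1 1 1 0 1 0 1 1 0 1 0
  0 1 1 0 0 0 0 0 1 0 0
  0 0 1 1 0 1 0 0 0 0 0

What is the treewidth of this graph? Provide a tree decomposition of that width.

Every bag has size at most 4, so the width is 4 − 1 = 3 and tw(G) ≤ 3. On the other hand G contains the 4-clique {e, g, h, i}. A clique must lie in a single bag of any decomposition, so no decomposition can have width below 3. Combining the bounds, tw(G) = 3.

Treewidth 3.
Bags: B1 = {b, c, i, j}  B2 = {b, c, g, i}  B3 = {b, c, d, g}  B4 = {b, g, h, i}  B5 = {a, b, g, i}  B6 = {c, d, f, g}  B7 = {e, g, h, i}  B8 = {c, d, f, k}
Tree: B1–B2, B2–B3, B2–B4, B2–B5, B3–B6, B4–B7, B6–B8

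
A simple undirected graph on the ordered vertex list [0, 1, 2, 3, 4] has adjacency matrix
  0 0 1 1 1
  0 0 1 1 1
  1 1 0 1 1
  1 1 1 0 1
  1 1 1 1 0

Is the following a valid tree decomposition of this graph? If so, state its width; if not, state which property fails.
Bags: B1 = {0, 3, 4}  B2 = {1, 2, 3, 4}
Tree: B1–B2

No — edge (2,0) lies in no bag.

A tree decomposition must satisfy three properties: every vertex lies in some bag; for every edge, both endpoints lie together in some bag; and for every vertex, the bags containing it form a connected subtree. Here edge (2,0) lies in no bag, so the decomposition is invalid.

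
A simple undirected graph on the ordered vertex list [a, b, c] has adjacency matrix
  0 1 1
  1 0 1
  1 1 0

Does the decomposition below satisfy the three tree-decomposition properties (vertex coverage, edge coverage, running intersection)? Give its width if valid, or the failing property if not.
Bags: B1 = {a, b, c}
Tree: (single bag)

Checking the three conditions: (i) the bags cover all of {a, b, c}; (ii) for each edge, some bag contains both endpoints; (iii) the bags containing any fixed vertex form a subtree. All hold, so the decomposition is valid with width 3 − 1 = 2.

Yes; width 2.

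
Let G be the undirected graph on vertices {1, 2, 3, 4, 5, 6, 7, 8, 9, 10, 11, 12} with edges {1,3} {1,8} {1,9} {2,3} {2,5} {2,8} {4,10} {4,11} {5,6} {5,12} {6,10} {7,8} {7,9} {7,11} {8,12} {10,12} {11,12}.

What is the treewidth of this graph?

3

A width-3 tree decomposition is:
Bags: B1 = {4, 6, 10, 11}  B2 = {6, 10, 11, 12}  B3 = {5, 6, 11, 12}  B4 = {5, 7, 11, 12}  B5 = {5, 7, 8, 12}  B6 = {2, 5, 7, 8}  B7 = {2, 7, 8, 9}  B8 = {1, 2, 8, 9}  B9 = {1, 2, 3, 9}
Tree: B1–B2, B2–B3, B3–B4, B4–B5, B5–B6, B6–B7, B7–B8, B8–B9
The largest bag has 4 vertices, giving width 3; this decomposition certifies tw(G) ≤ 3. For the lower bound: the 4 vertex sets {4,6,10}, {11}, {12}, {2,5,7,8} are disjoint, each induces a connected subgraph, and every pair is joined by at least one edge of G. Contracting each set to a single vertex therefore yields K_{4} as a minor, and since treewidth is minor-monotone, tw(G) ≥ tw(K_{4}) = 3. The upper and lower bounds meet at 3, so that is the treewidth.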